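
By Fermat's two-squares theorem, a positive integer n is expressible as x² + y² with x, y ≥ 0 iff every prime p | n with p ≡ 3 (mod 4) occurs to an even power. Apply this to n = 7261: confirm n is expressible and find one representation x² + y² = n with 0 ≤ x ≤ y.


Step 1: Factor n = 7261 = 53 · 137.
Step 2: Check the mod-4 condition on each prime factor: 53 ≡ 1 (mod 4), exponent 1; 137 ≡ 1 (mod 4), exponent 1.
All primes ≡ 3 (mod 4) appear to even exponent (or don't appear), so by the two-squares theorem n IS expressible as a sum of two squares.
Step 3: Build a representation. Here n = 53 · 137 is a product of primes ≡ 1 (mod 4). Each prime p ≡ 1 (mod 4) is itself a sum of two squares; find a² by testing p − a² for a perfect square:
  53: 53 − 1² = 52, 53 − 2² = 49 = 7² ⇒ 53 = 2² + 7².
  137: 137 − 1² = 136, 137 − 2² = 133, 137 − 3² = 128, 137 − 4² = 121 = 11² ⇒ 137 = 4² + 11².
  Combine using the Brahmagupta–Fibonacci identity (a² + b²)(c² + d²) = (ac − bd)² + (ad + bc)² = (ac + bd)² + (ad − bc)²:
  53 · 137 = 7261: from (2² + 7²)(4² + 11²), take (2·4 − 7·11, 2·11 + 7·4) = (8 − 77, 22 + 28) = (-69, 50); dropping signs (only squares matter) gives (69, 50); check 69² + 50² = 4761 + 2500 = 7261 ✓.
Step 4: Order so x ≤ y and verify: 50² + 69² = 2500 + 4761 = 7261 = n. ✓

n = 7261 = 50² + 69² (one valid representation with x ≤ y).


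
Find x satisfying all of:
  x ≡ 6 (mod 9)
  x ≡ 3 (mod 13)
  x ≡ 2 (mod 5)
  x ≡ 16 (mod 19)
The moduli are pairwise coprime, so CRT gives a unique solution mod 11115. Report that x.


Product of moduli M = 9 · 13 · 5 · 19 = 11115.
Merge one congruence at a time:
  Start: x ≡ 6 (mod 9).
  Combine with x ≡ 3 (mod 13); new modulus lcm = 117.
    Write x = 6 + 9·t and substitute into x ≡ 3 (mod 13): 9·t ≡ 3 − 6 = -3 (mod 13).
    Reduce coefficients mod 13: 9·t ≡ 10 (mod 13).
    The inverse of 9 mod 13 is 3 (since 9·3 = 27 = 2·13 + 1), so t ≡ 3·10 = 30 ≡ 4 (mod 13).
    Then x = 6 + 9·4 = 42, valid modulo lcm(9, 13) = 117: x ≡ 42 (mod 117).
  Combine with x ≡ 2 (mod 5); new modulus lcm = 585.
    Write x = 42 + 117·t and substitute into x ≡ 2 (mod 5): 117·t ≡ 2 − 42 = -40 (mod 5).
    Reduce coefficients mod 5: 2·t ≡ 0 (mod 5).
    The inverse of 2 mod 5 is 3 (since 2·3 = 6 = 1·5 + 1), so t ≡ 3·0 = 0 ≡ 0 (mod 5).
    Then x = 42 + 117·0 = 42, valid modulo lcm(117, 5) = 585: x ≡ 42 (mod 585).
  Combine with x ≡ 16 (mod 19); new modulus lcm = 11115.
    Write x = 42 + 585·t and substitute into x ≡ 16 (mod 19): 585·t ≡ 16 − 42 = -26 (mod 19).
    Reduce coefficients mod 19: 15·t ≡ 12 (mod 19).
    The inverse of 15 mod 19 is 14 (since 15·14 = 210 = 11·19 + 1), so t ≡ 14·12 = 168 ≡ 16 (mod 19).
    Then x = 42 + 585·16 = 9402, valid modulo lcm(585, 19) = 11115: x ≡ 9402 (mod 11115).
Verify against each original: 9402 mod 9 = 6, 9402 mod 13 = 3, 9402 mod 5 = 2, 9402 mod 19 = 16.

x ≡ 9402 (mod 11115).


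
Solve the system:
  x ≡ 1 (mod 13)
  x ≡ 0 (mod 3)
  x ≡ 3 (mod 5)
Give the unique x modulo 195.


Moduli 13, 3, 5 are pairwise coprime; by CRT there is a unique solution modulo M = 13 · 3 · 5 = 195.
Solve pairwise, accumulating the modulus:
  Start with x ≡ 1 (mod 13).
  Combine with x ≡ 0 (mod 3): since gcd(13, 3) = 1, we get a unique residue mod 39.
    Write x = 1 + 13·t and substitute into x ≡ 0 (mod 3): 13·t ≡ 0 − 1 = -1 (mod 3).
    Reduce coefficients mod 3: 1·t ≡ 2 (mod 3).
    So t ≡ 2 (mod 3).
    Then x = 1 + 13·2 = 27, valid modulo lcm(13, 3) = 39: x ≡ 27 (mod 39).
  Combine with x ≡ 3 (mod 5): since gcd(39, 5) = 1, we get a unique residue mod 195.
    Write x = 27 + 39·t and substitute into x ≡ 3 (mod 5): 39·t ≡ 3 − 27 = -24 (mod 5).
    Reduce coefficients mod 5: 4·t ≡ 1 (mod 5).
    The inverse of 4 mod 5 is 4 (since 4·4 = 16 = 3·5 + 1), so t ≡ 4·1 = 4 ≡ 4 (mod 5).
    Then x = 27 + 39·4 = 183, valid modulo lcm(39, 5) = 195: x ≡ 183 (mod 195).
Verify: 183 mod 13 = 1 ✓, 183 mod 3 = 0 ✓, 183 mod 5 = 3 ✓.

x ≡ 183 (mod 195).


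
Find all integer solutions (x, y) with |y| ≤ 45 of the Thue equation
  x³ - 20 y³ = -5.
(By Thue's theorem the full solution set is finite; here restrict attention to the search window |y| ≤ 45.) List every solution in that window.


The equation is x³ - 20y³ = -5. For fixed y, x³ = 20·y³ − 5, so a solution requires the RHS to be a perfect cube.
Strategy: iterate y from -45 to 45, compute RHS = 20·y³ − 5, and check whether it is a (positive or negative) perfect cube.
Check small values of y:
  y = 0: RHS = -5 is not a perfect cube.
  y = 1: RHS = 15 is not a perfect cube.
  y = -1: RHS = -25 is not a perfect cube.
  y = 2: RHS = 155 is not a perfect cube.
  y = -2: RHS = -165 is not a perfect cube.
  y = 3: RHS = 535 is not a perfect cube.
  y = -3: RHS = -545 is not a perfect cube.
Continuing the search up to |y| = 45 finds no solutions either.
No (x, y) in the scanned range satisfies the equation.

No integer solutions with |y| ≤ 45.


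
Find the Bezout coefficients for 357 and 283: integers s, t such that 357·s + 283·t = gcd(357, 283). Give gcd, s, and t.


Euclidean algorithm on (357, 283) — divide until remainder is 0:
  357 = 1 · 283 + 74
  283 = 3 · 74 + 61
  74 = 1 · 61 + 13
  61 = 4 · 13 + 9
  13 = 1 · 9 + 4
  9 = 2 · 4 + 1
  4 = 4 · 1 + 0
gcd(357, 283) = 1.
Track Bezout coefficients alongside the remainders: start with r₀ = 357 = a·1 + b·0 (s = 1, t = 0) and r₁ = 283 = a·0 + b·1 (s = 0, t = 1); each new remainder r_{k+1} = r_{k-1} − q_k·r_k inherits s_{k+1} = s_{k-1} − q_k·s_k, t_{k+1} = t_{k-1} − q_k·t_k, so r_k = a·s_k + b·t_k at every step:
  q = 1: r = 74, s = 1 − 1·0 = 1, t = 0 − 1·1 = -1  (check: 357·1 + 283·(-1) = 74)
  q = 3: r = 61, s = 0 − 3·1 = -3, t = 1 − 3·(-1) = 4  (check: 357·(-3) + 283·4 = 61)
  q = 1: r = 13, s = 1 − 1·(-3) = 4, t = -1 − 1·4 = -5  (check: 357·4 + 283·(-5) = 13)
  q = 4: r = 9, s = -3 − 4·4 = -19, t = 4 − 4·(-5) = 24  (check: 357·(-19) + 283·24 = 9)
  q = 1: r = 4, s = 4 − 1·(-19) = 23, t = -5 − 1·24 = -29  (check: 357·23 + 283·(-29) = 4)
  q = 2: r = 1, s = -19 − 2·23 = -65, t = 24 − 2·(-29) = 82  (check: 357·(-65) + 283·82 = 1)
The row with r = 1 (the gcd) gives the Bezout coefficients s = -65, t = 82.
Result: 357 · (-65) + 283 · (82) = 1.

gcd(357, 283) = 1; s = -65, t = 82 (check: 357·(-65) + 283·82 = 1).


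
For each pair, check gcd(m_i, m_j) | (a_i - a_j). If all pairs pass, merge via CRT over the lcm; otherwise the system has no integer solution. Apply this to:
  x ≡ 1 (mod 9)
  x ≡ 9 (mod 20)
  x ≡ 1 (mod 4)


Moduli 9, 20, 4 are not pairwise coprime, so CRT works modulo lcm(m_i) when all pairwise compatibility conditions hold.
Pairwise compatibility: gcd(m_i, m_j) must divide a_i - a_j for every pair.
Merge one congruence at a time:
  Start: x ≡ 1 (mod 9).
  Combine with x ≡ 9 (mod 20): gcd(9, 20) = 1; 9 - 1 = 8, which IS divisible by 1, so compatible.
    Write x = 1 + 9·t and substitute into x ≡ 9 (mod 20): 9·t ≡ 9 − 1 = 8 (mod 20).
    The inverse of 9 mod 20 is 9 (since 9·9 = 81 = 4·20 + 1), so t ≡ 9·8 = 72 ≡ 12 (mod 20).
    Then x = 1 + 9·12 = 109, valid modulo lcm(9, 20) = 180: x ≡ 109 (mod 180).
  Combine with x ≡ 1 (mod 4): gcd(180, 4) = 4; 1 - 109 = -108, which IS divisible by 4, so compatible.
    Write x = 109 + 180·t and substitute into x ≡ 1 (mod 4): 180·t ≡ 1 − 109 = -108 (mod 4).
    Divide the congruence (and modulus) by g = 4: 45·t ≡ -27 (mod 1).
    Modulo 1 every t works; take t = 0.
    Then x = 109 + 180·0 = 109, valid modulo lcm(180, 4) = 180: x ≡ 109 (mod 180).
Verify: 109 mod 9 = 1, 109 mod 20 = 9, 109 mod 4 = 1.

x ≡ 109 (mod 180).


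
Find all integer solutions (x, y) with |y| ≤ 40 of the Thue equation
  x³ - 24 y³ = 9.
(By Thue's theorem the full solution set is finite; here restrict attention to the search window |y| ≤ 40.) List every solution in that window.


The equation is x³ - 24y³ = 9. For fixed y, x³ = 24·y³ + 9, so a solution requires the RHS to be a perfect cube.
Strategy: iterate y from -40 to 40, compute RHS = 24·y³ + 9, and check whether it is a (positive or negative) perfect cube.
Check small values of y:
  y = 0: RHS = 9 is not a perfect cube.
  y = 1: RHS = 33 is not a perfect cube.
  y = -1: RHS = -15 is not a perfect cube.
  y = 2: RHS = 201 is not a perfect cube.
  y = -2: RHS = -183 is not a perfect cube.
  y = 3: RHS = 657 is not a perfect cube.
  y = -3: RHS = -639 is not a perfect cube.
Continuing the search up to |y| = 40 finds no solutions either.
No (x, y) in the scanned range satisfies the equation.

No integer solutions with |y| ≤ 40.


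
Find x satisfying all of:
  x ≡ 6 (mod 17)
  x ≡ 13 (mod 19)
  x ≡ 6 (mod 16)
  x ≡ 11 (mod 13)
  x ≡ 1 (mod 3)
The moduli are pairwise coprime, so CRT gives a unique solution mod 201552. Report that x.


Product of moduli M = 17 · 19 · 16 · 13 · 3 = 201552.
Merge one congruence at a time:
  Start: x ≡ 6 (mod 17).
  Combine with x ≡ 13 (mod 19); new modulus lcm = 323.
    Write x = 6 + 17·t and substitute into x ≡ 13 (mod 19): 17·t ≡ 13 − 6 = 7 (mod 19).
    The inverse of 17 mod 19 is 9 (since 17·9 = 153 = 8·19 + 1), so t ≡ 9·7 = 63 ≡ 6 (mod 19).
    Then x = 6 + 17·6 = 108, valid modulo lcm(17, 19) = 323: x ≡ 108 (mod 323).
  Combine with x ≡ 6 (mod 16); new modulus lcm = 5168.
    Write x = 108 + 323·t and substitute into x ≡ 6 (mod 16): 323·t ≡ 6 − 108 = -102 (mod 16).
    Reduce coefficients mod 16: 3·t ≡ 10 (mod 16).
    The inverse of 3 mod 16 is 11 (since 3·11 = 33 = 2·16 + 1), so t ≡ 11·10 = 110 ≡ 14 (mod 16).
    Then x = 108 + 323·14 = 4630, valid modulo lcm(323, 16) = 5168: x ≡ 4630 (mod 5168).
  Combine with x ≡ 11 (mod 13); new modulus lcm = 67184.
    Write x = 4630 + 5168·t and substitute into x ≡ 11 (mod 13): 5168·t ≡ 11 − 4630 = -4619 (mod 13).
    Reduce coefficients mod 13: 7·t ≡ 9 (mod 13).
    The inverse of 7 mod 13 is 2 (since 7·2 = 14 = 1·13 + 1), so t ≡ 2·9 = 18 ≡ 5 (mod 13).
    Then x = 4630 + 5168·5 = 30470, valid modulo lcm(5168, 13) = 67184: x ≡ 30470 (mod 67184).
  Combine with x ≡ 1 (mod 3); new modulus lcm = 201552.
    Write x = 30470 + 67184·t and substitute into x ≡ 1 (mod 3): 67184·t ≡ 1 − 30470 = -30469 (mod 3).
    Reduce coefficients mod 3: 2·t ≡ 2 (mod 3).
    The inverse of 2 mod 3 is 2 (since 2·2 = 4 = 1·3 + 1), so t ≡ 2·2 = 4 ≡ 1 (mod 3).
    Then x = 30470 + 67184·1 = 97654, valid modulo lcm(67184, 3) = 201552: x ≡ 97654 (mod 201552).
Verify against each original: 97654 mod 17 = 6, 97654 mod 19 = 13, 97654 mod 16 = 6, 97654 mod 13 = 11, 97654 mod 3 = 1.

x ≡ 97654 (mod 201552).


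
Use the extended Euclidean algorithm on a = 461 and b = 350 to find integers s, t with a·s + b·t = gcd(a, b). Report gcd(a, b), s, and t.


Euclidean algorithm on (461, 350) — divide until remainder is 0:
  461 = 1 · 350 + 111
  350 = 3 · 111 + 17
  111 = 6 · 17 + 9
  17 = 1 · 9 + 8
  9 = 1 · 8 + 1
  8 = 8 · 1 + 0
gcd(461, 350) = 1.
Track Bezout coefficients alongside the remainders: start with r₀ = 461 = a·1 + b·0 (s = 1, t = 0) and r₁ = 350 = a·0 + b·1 (s = 0, t = 1); each new remainder r_{k+1} = r_{k-1} − q_k·r_k inherits s_{k+1} = s_{k-1} − q_k·s_k, t_{k+1} = t_{k-1} − q_k·t_k, so r_k = a·s_k + b·t_k at every step:
  q = 1: r = 111, s = 1 − 1·0 = 1, t = 0 − 1·1 = -1  (check: 461·1 + 350·(-1) = 111)
  q = 3: r = 17, s = 0 − 3·1 = -3, t = 1 − 3·(-1) = 4  (check: 461·(-3) + 350·4 = 17)
  q = 6: r = 9, s = 1 − 6·(-3) = 19, t = -1 − 6·4 = -25  (check: 461·19 + 350·(-25) = 9)
  q = 1: r = 8, s = -3 − 1·19 = -22, t = 4 − 1·(-25) = 29  (check: 461·(-22) + 350·29 = 8)
  q = 1: r = 1, s = 19 − 1·(-22) = 41, t = -25 − 1·29 = -54  (check: 461·41 + 350·(-54) = 1)
The row with r = 1 (the gcd) gives the Bezout coefficients s = 41, t = -54.
Result: 461 · (41) + 350 · (-54) = 1.

gcd(461, 350) = 1; s = 41, t = -54 (check: 461·41 + 350·(-54) = 1).


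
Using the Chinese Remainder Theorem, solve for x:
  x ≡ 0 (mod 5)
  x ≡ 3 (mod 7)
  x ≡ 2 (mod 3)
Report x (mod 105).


Moduli 5, 7, 3 are pairwise coprime; by CRT there is a unique solution modulo M = 5 · 7 · 3 = 105.
Solve pairwise, accumulating the modulus:
  Start with x ≡ 0 (mod 5).
  Combine with x ≡ 3 (mod 7): since gcd(5, 7) = 1, we get a unique residue mod 35.
    Write x = 0 + 5·t and substitute into x ≡ 3 (mod 7): 5·t ≡ 3 − 0 = 3 (mod 7).
    The inverse of 5 mod 7 is 3 (since 5·3 = 15 = 2·7 + 1), so t ≡ 3·3 = 9 ≡ 2 (mod 7).
    Then x = 0 + 5·2 = 10, valid modulo lcm(5, 7) = 35: x ≡ 10 (mod 35).
  Combine with x ≡ 2 (mod 3): since gcd(35, 3) = 1, we get a unique residue mod 105.
    Write x = 10 + 35·t and substitute into x ≡ 2 (mod 3): 35·t ≡ 2 − 10 = -8 (mod 3).
    Reduce coefficients mod 3: 2·t ≡ 1 (mod 3).
    The inverse of 2 mod 3 is 2 (since 2·2 = 4 = 1·3 + 1), so t ≡ 2·1 = 2 ≡ 2 (mod 3).
    Then x = 10 + 35·2 = 80, valid modulo lcm(35, 3) = 105: x ≡ 80 (mod 105).
Verify: 80 mod 5 = 0 ✓, 80 mod 7 = 3 ✓, 80 mod 3 = 2 ✓.

x ≡ 80 (mod 105).


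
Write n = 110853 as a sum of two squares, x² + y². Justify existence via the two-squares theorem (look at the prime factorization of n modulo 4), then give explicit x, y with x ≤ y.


Step 1: Factor n = 110853 = 3^2 · 109 · 113.
Step 2: Check the mod-4 condition on each prime factor: 3 ≡ 3 (mod 4), exponent 2 (must be even); 109 ≡ 1 (mod 4), exponent 1; 113 ≡ 1 (mod 4), exponent 1.
All primes ≡ 3 (mod 4) appear to even exponent (or don't appear), so by the two-squares theorem n IS expressible as a sum of two squares.
Step 3: Build a representation. Group n = k² · m with k = 3 and m = 109 · 113 = 12317 (a product of primes ≡ 1 (mod 4)); a representation of m scales to one of n via (k·x)² + (k·y)² = k²(x² + y²). Each prime p ≡ 1 (mod 4) is itself a sum of two squares; find a² by testing p − a² for a perfect square:
  109: 109 − 1² = 108, 109 − 2² = 105, 109 − 3² = 100 = 10² ⇒ 109 = 3² + 10².
  113: 113 − 1² = 112, 113 − 2² = 109, 113 − 3² = 104, 113 − 4² = 97, 113 − 5² = 88, 113 − 6² = 77, 113 − 7² = 64 = 8² ⇒ 113 = 7² + 8².
  Combine using the Brahmagupta–Fibonacci identity (a² + b²)(c² + d²) = (ac − bd)² + (ad + bc)² = (ac + bd)² + (ad − bc)²:
  109 · 113 = 12317: from (3² + 10²)(7² + 8²), take (3·7 − 10·8, 3·8 + 10·7) = (21 − 80, 24 + 70) = (-59, 94); dropping signs (only squares matter) gives (59, 94); check 59² + 94² = 3481 + 8836 = 12317 ✓.
  Scale by k = 3: (3·59, 3·94) = (177, 282).
Step 4: Order so x ≤ y and verify: 177² + 282² = 31329 + 79524 = 110853 = n. ✓

n = 110853 = 177² + 282² (one valid representation with x ≤ y).


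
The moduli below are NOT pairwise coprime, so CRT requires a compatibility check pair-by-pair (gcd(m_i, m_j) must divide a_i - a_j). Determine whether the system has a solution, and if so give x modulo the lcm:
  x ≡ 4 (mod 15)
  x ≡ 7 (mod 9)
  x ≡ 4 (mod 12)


Moduli 15, 9, 12 are not pairwise coprime, so CRT works modulo lcm(m_i) when all pairwise compatibility conditions hold.
Pairwise compatibility: gcd(m_i, m_j) must divide a_i - a_j for every pair.
Merge one congruence at a time:
  Start: x ≡ 4 (mod 15).
  Combine with x ≡ 7 (mod 9): gcd(15, 9) = 3; 7 - 4 = 3, which IS divisible by 3, so compatible.
    Write x = 4 + 15·t and substitute into x ≡ 7 (mod 9): 15·t ≡ 7 − 4 = 3 (mod 9).
    Divide the congruence (and modulus) by g = 3: 5·t ≡ 1 (mod 3).
    Reduce coefficients mod 3: 2·t ≡ 1 (mod 3).
    The inverse of 2 mod 3 is 2 (since 2·2 = 4 = 1·3 + 1), so t ≡ 2·1 = 2 ≡ 2 (mod 3).
    Then x = 4 + 15·2 = 34, valid modulo lcm(15, 9) = 45: x ≡ 34 (mod 45).
  Combine with x ≡ 4 (mod 12): gcd(45, 12) = 3; 4 - 34 = -30, which IS divisible by 3, so compatible.
    Write x = 34 + 45·t and substitute into x ≡ 4 (mod 12): 45·t ≡ 4 − 34 = -30 (mod 12).
    Divide the congruence (and modulus) by g = 3: 15·t ≡ -10 (mod 4).
    Reduce coefficients mod 4: 3·t ≡ 2 (mod 4).
    The inverse of 3 mod 4 is 3 (since 3·3 = 9 = 2·4 + 1), so t ≡ 3·2 = 6 ≡ 2 (mod 4).
    Then x = 34 + 45·2 = 124, valid modulo lcm(45, 12) = 180: x ≡ 124 (mod 180).
Verify: 124 mod 15 = 4, 124 mod 9 = 7, 124 mod 12 = 4.

x ≡ 124 (mod 180).


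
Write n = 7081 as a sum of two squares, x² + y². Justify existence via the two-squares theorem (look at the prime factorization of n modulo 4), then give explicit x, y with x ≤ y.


Step 1: Factor n = 7081 = 73 · 97.
Step 2: Check the mod-4 condition on each prime factor: 73 ≡ 1 (mod 4), exponent 1; 97 ≡ 1 (mod 4), exponent 1.
All primes ≡ 3 (mod 4) appear to even exponent (or don't appear), so by the two-squares theorem n IS expressible as a sum of two squares.
Step 3: Build a representation. Here n = 73 · 97 is a product of primes ≡ 1 (mod 4). Each prime p ≡ 1 (mod 4) is itself a sum of two squares; find a² by testing p − a² for a perfect square:
  73: 73 − 1² = 72, 73 − 2² = 69, 73 − 3² = 64 = 8² ⇒ 73 = 3² + 8².
  97: 97 − 1² = 96, 97 − 2² = 93, 97 − 3² = 88, 97 − 4² = 81 = 9² ⇒ 97 = 4² + 9².
  Combine using the Brahmagupta–Fibonacci identity (a² + b²)(c² + d²) = (ac − bd)² + (ad + bc)² = (ac + bd)² + (ad − bc)²:
  73 · 97 = 7081: from (3² + 8²)(4² + 9²), take (3·4 − 8·9, 3·9 + 8·4) = (12 − 72, 27 + 32) = (-60, 59); dropping signs (only squares matter) gives (60, 59); check 60² + 59² = 3600 + 3481 = 7081 ✓.
Step 4: Order so x ≤ y and verify: 59² + 60² = 3481 + 3600 = 7081 = n. ✓

n = 7081 = 59² + 60² (one valid representation with x ≤ y).


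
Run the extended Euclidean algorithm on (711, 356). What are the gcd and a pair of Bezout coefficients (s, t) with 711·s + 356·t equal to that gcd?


Euclidean algorithm on (711, 356) — divide until remainder is 0:
  711 = 1 · 356 + 355
  356 = 1 · 355 + 1
  355 = 355 · 1 + 0
gcd(711, 356) = 1.
Track Bezout coefficients alongside the remainders: start with r₀ = 711 = a·1 + b·0 (s = 1, t = 0) and r₁ = 356 = a·0 + b·1 (s = 0, t = 1); each new remainder r_{k+1} = r_{k-1} − q_k·r_k inherits s_{k+1} = s_{k-1} − q_k·s_k, t_{k+1} = t_{k-1} − q_k·t_k, so r_k = a·s_k + b·t_k at every step:
  q = 1: r = 355, s = 1 − 1·0 = 1, t = 0 − 1·1 = -1  (check: 711·1 + 356·(-1) = 355)
  q = 1: r = 1, s = 0 − 1·1 = -1, t = 1 − 1·(-1) = 2  (check: 711·(-1) + 356·2 = 1)
The row with r = 1 (the gcd) gives the Bezout coefficients s = -1, t = 2.
Result: 711 · (-1) + 356 · (2) = 1.

gcd(711, 356) = 1; s = -1, t = 2 (check: 711·(-1) + 356·2 = 1).


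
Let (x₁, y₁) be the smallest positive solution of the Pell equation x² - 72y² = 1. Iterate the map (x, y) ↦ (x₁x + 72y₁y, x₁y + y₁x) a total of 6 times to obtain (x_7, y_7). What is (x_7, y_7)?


Step 1: Find the fundamental solution (x₁, y₁) of x² - 72y² = 1.
  Expand √72 as a continued fraction. a₀ = ⌊√72⌋ = 8; iterate m_{k+1} = d_k·a_k − m_k, d_{k+1} = (72 − m_{k+1}²)/d_k, a_{k+1} = ⌊(a₀ + m_{k+1})/d_{k+1}⌋ (starting m₀ = 0, d₀ = 1), with convergents p_k = a_k·p_{k-1} + p_{k-2}, q_k = a_k·q_{k-1} + q_{k-2} (p₋₁ = 1, q₋₁ = 0):
  k = 0: a₀ = 8; p₀/q₀ = 8/1; p₀² − 72·q₀² = 64 − 72 = -8.
  k = 1: m = 8, d = 8, a = ⌊(8 + 8)/8⌋ = 2; p/q = (2·8 + 1)/(2·1 + 0) = 17/2; p² − 72·q² = 289 − 288 = 1.
  The first convergent with p² − 72·q² = 1 gives the fundamental solution (x₁, y₁) = (17, 2).
Step 2: Apply the recurrence (x_{n+1}, y_{n+1}) = (x₁x_n + 72y₁y_n, x₁y_n + y₁x_n) repeatedly.
  From (x_1, y_1) = (17, 2): x_2 = 17·17 + 72·2·2 = 577; y_2 = 17·2 + 2·17 = 68.
  From (x_2, y_2) = (577, 68): x_3 = 17·577 + 72·2·68 = 19601; y_3 = 17·68 + 2·577 = 2310.
  From (x_3, y_3) = (19601, 2310): x_4 = 17·19601 + 72·2·2310 = 665857; y_4 = 17·2310 + 2·19601 = 78472.
  From (x_4, y_4) = (665857, 78472): x_5 = 17·665857 + 72·2·78472 = 22619537; y_5 = 17·78472 + 2·665857 = 2665738.
  From (x_5, y_5) = (22619537, 2665738): x_6 = 17·22619537 + 72·2·2665738 = 768398401; y_6 = 17·2665738 + 2·22619537 = 90556620.
  From (x_6, y_6) = (768398401, 90556620): x_7 = 17·768398401 + 72·2·90556620 = 26102926097; y_7 = 17·90556620 + 2·768398401 = 3076259342.
Step 3: Verify x_7² - 72·y_7² = 681362750825443653409 - 681362750825443653408 = 1 (should be 1). ✓

(x_1, y_1) = (17, 2); (x_7, y_7) = (26102926097, 3076259342).


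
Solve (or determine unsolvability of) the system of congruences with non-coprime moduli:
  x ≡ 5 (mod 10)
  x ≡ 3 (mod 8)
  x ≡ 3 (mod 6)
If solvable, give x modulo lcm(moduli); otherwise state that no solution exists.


Moduli 10, 8, 6 are not pairwise coprime, so CRT works modulo lcm(m_i) when all pairwise compatibility conditions hold.
Pairwise compatibility: gcd(m_i, m_j) must divide a_i - a_j for every pair.
Merge one congruence at a time:
  Start: x ≡ 5 (mod 10).
  Combine with x ≡ 3 (mod 8): gcd(10, 8) = 2; 3 - 5 = -2, which IS divisible by 2, so compatible.
    Write x = 5 + 10·t and substitute into x ≡ 3 (mod 8): 10·t ≡ 3 − 5 = -2 (mod 8).
    Divide the congruence (and modulus) by g = 2: 5·t ≡ -1 (mod 4).
    Reduce coefficients mod 4: 1·t ≡ 3 (mod 4).
    So t ≡ 3 (mod 4).
    Then x = 5 + 10·3 = 35, valid modulo lcm(10, 8) = 40: x ≡ 35 (mod 40).
  Combine with x ≡ 3 (mod 6): gcd(40, 6) = 2; 3 - 35 = -32, which IS divisible by 2, so compatible.
    Write x = 35 + 40·t and substitute into x ≡ 3 (mod 6): 40·t ≡ 3 − 35 = -32 (mod 6).
    Divide the congruence (and modulus) by g = 2: 20·t ≡ -16 (mod 3).
    Reduce coefficients mod 3: 2·t ≡ 2 (mod 3).
    The inverse of 2 mod 3 is 2 (since 2·2 = 4 = 1·3 + 1), so t ≡ 2·2 = 4 ≡ 1 (mod 3).
    Then x = 35 + 40·1 = 75, valid modulo lcm(40, 6) = 120: x ≡ 75 (mod 120).
Verify: 75 mod 10 = 5, 75 mod 8 = 3, 75 mod 6 = 3.

x ≡ 75 (mod 120).


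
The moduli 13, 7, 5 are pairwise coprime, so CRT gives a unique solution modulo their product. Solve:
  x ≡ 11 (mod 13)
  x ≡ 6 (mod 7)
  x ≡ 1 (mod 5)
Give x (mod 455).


Moduli 13, 7, 5 are pairwise coprime; by CRT there is a unique solution modulo M = 13 · 7 · 5 = 455.
Solve pairwise, accumulating the modulus:
  Start with x ≡ 11 (mod 13).
  Combine with x ≡ 6 (mod 7): since gcd(13, 7) = 1, we get a unique residue mod 91.
    Write x = 11 + 13·t and substitute into x ≡ 6 (mod 7): 13·t ≡ 6 − 11 = -5 (mod 7).
    Reduce coefficients mod 7: 6·t ≡ 2 (mod 7).
    The inverse of 6 mod 7 is 6 (since 6·6 = 36 = 5·7 + 1), so t ≡ 6·2 = 12 ≡ 5 (mod 7).
    Then x = 11 + 13·5 = 76, valid modulo lcm(13, 7) = 91: x ≡ 76 (mod 91).
  Combine with x ≡ 1 (mod 5): since gcd(91, 5) = 1, we get a unique residue mod 455.
    Write x = 76 + 91·t and substitute into x ≡ 1 (mod 5): 91·t ≡ 1 − 76 = -75 (mod 5).
    Reduce coefficients mod 5: 1·t ≡ 0 (mod 5).
    So t ≡ 0 (mod 5).
    Then x = 76 + 91·0 = 76, valid modulo lcm(91, 5) = 455: x ≡ 76 (mod 455).
Verify: 76 mod 13 = 11 ✓, 76 mod 7 = 6 ✓, 76 mod 5 = 1 ✓.

x ≡ 76 (mod 455).


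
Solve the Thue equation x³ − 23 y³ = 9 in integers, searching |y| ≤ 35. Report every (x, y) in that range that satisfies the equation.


The equation is x³ - 23y³ = 9. For fixed y, x³ = 23·y³ + 9, so a solution requires the RHS to be a perfect cube.
Strategy: iterate y from -35 to 35, compute RHS = 23·y³ + 9, and check whether it is a (positive or negative) perfect cube.
Check small values of y:
  y = 0: RHS = 9 is not a perfect cube.
  y = 1: RHS = 32 is not a perfect cube.
  y = -1: RHS = -14 is not a perfect cube.
  y = 2: RHS = 193 is not a perfect cube.
  y = -2: RHS = -175 is not a perfect cube.
  y = 3: RHS = 630 is not a perfect cube.
  y = -3: RHS = -612 is not a perfect cube.
Continuing the search up to |y| = 35 finds no solutions either.
No (x, y) in the scanned range satisfies the equation.

No integer solutions with |y| ≤ 35.


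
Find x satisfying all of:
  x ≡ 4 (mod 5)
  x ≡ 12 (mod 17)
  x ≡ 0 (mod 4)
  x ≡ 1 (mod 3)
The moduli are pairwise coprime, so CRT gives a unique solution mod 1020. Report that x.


Product of moduli M = 5 · 17 · 4 · 3 = 1020.
Merge one congruence at a time:
  Start: x ≡ 4 (mod 5).
  Combine with x ≡ 12 (mod 17); new modulus lcm = 85.
    Write x = 4 + 5·t and substitute into x ≡ 12 (mod 17): 5·t ≡ 12 − 4 = 8 (mod 17).
    The inverse of 5 mod 17 is 7 (since 5·7 = 35 = 2·17 + 1), so t ≡ 7·8 = 56 ≡ 5 (mod 17).
    Then x = 4 + 5·5 = 29, valid modulo lcm(5, 17) = 85: x ≡ 29 (mod 85).
  Combine with x ≡ 0 (mod 4); new modulus lcm = 340.
    Write x = 29 + 85·t and substitute into x ≡ 0 (mod 4): 85·t ≡ 0 − 29 = -29 (mod 4).
    Reduce coefficients mod 4: 1·t ≡ 3 (mod 4).
    So t ≡ 3 (mod 4).
    Then x = 29 + 85·3 = 284, valid modulo lcm(85, 4) = 340: x ≡ 284 (mod 340).
  Combine with x ≡ 1 (mod 3); new modulus lcm = 1020.
    Write x = 284 + 340·t and substitute into x ≡ 1 (mod 3): 340·t ≡ 1 − 284 = -283 (mod 3).
    Reduce coefficients mod 3: 1·t ≡ 2 (mod 3).
    So t ≡ 2 (mod 3).
    Then x = 284 + 340·2 = 964, valid modulo lcm(340, 3) = 1020: x ≡ 964 (mod 1020).
Verify against each original: 964 mod 5 = 4, 964 mod 17 = 12, 964 mod 4 = 0, 964 mod 3 = 1.

x ≡ 964 (mod 1020).


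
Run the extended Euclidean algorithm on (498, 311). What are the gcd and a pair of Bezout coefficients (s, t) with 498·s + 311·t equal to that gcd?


Euclidean algorithm on (498, 311) — divide until remainder is 0:
  498 = 1 · 311 + 187
  311 = 1 · 187 + 124
  187 = 1 · 124 + 63
  124 = 1 · 63 + 61
  63 = 1 · 61 + 2
  61 = 30 · 2 + 1
  2 = 2 · 1 + 0
gcd(498, 311) = 1.
Track Bezout coefficients alongside the remainders: start with r₀ = 498 = a·1 + b·0 (s = 1, t = 0) and r₁ = 311 = a·0 + b·1 (s = 0, t = 1); each new remainder r_{k+1} = r_{k-1} − q_k·r_k inherits s_{k+1} = s_{k-1} − q_k·s_k, t_{k+1} = t_{k-1} − q_k·t_k, so r_k = a·s_k + b·t_k at every step:
  q = 1: r = 187, s = 1 − 1·0 = 1, t = 0 − 1·1 = -1  (check: 498·1 + 311·(-1) = 187)
  q = 1: r = 124, s = 0 − 1·1 = -1, t = 1 − 1·(-1) = 2  (check: 498·(-1) + 311·2 = 124)
  q = 1: r = 63, s = 1 − 1·(-1) = 2, t = -1 − 1·2 = -3  (check: 498·2 + 311·(-3) = 63)
  q = 1: r = 61, s = -1 − 1·2 = -3, t = 2 − 1·(-3) = 5  (check: 498·(-3) + 311·5 = 61)
  q = 1: r = 2, s = 2 − 1·(-3) = 5, t = -3 − 1·5 = -8  (check: 498·5 + 311·(-8) = 2)
  q = 30: r = 1, s = -3 − 30·5 = -153, t = 5 − 30·(-8) = 245  (check: 498·(-153) + 311·245 = 1)
The row with r = 1 (the gcd) gives the Bezout coefficients s = -153, t = 245.
Result: 498 · (-153) + 311 · (245) = 1.

gcd(498, 311) = 1; s = -153, t = 245 (check: 498·(-153) + 311·245 = 1).


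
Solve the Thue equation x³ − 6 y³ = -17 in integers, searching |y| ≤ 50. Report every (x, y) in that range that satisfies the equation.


The equation is x³ - 6y³ = -17. For fixed y, x³ = 6·y³ − 17, so a solution requires the RHS to be a perfect cube.
Strategy: iterate y from -50 to 50, compute RHS = 6·y³ − 17, and check whether it is a (positive or negative) perfect cube.
Check small values of y:
  y = 0: RHS = -17 is not a perfect cube.
  y = 1: RHS = -11 is not a perfect cube.
  y = -1: RHS = -23 is not a perfect cube.
  y = 2: RHS = 31 is not a perfect cube.
  y = -2: RHS = -65 is not a perfect cube.
  y = 3: RHS = 145 is not a perfect cube.
  y = -3: RHS = -179 is not a perfect cube.
Continuing the search up to |y| = 50 finds no solutions either.
No (x, y) in the scanned range satisfies the equation.

No integer solutions with |y| ≤ 50.


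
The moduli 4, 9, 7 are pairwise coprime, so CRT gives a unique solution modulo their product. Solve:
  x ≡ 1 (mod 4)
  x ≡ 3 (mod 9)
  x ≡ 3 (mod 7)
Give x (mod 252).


Moduli 4, 9, 7 are pairwise coprime; by CRT there is a unique solution modulo M = 4 · 9 · 7 = 252.
Solve pairwise, accumulating the modulus:
  Start with x ≡ 1 (mod 4).
  Combine with x ≡ 3 (mod 9): since gcd(4, 9) = 1, we get a unique residue mod 36.
    Write x = 1 + 4·t and substitute into x ≡ 3 (mod 9): 4·t ≡ 3 − 1 = 2 (mod 9).
    The inverse of 4 mod 9 is 7 (since 4·7 = 28 = 3·9 + 1), so t ≡ 7·2 = 14 ≡ 5 (mod 9).
    Then x = 1 + 4·5 = 21, valid modulo lcm(4, 9) = 36: x ≡ 21 (mod 36).
  Combine with x ≡ 3 (mod 7): since gcd(36, 7) = 1, we get a unique residue mod 252.
    Write x = 21 + 36·t and substitute into x ≡ 3 (mod 7): 36·t ≡ 3 − 21 = -18 (mod 7).
    Reduce coefficients mod 7: 1·t ≡ 3 (mod 7).
    So t ≡ 3 (mod 7).
    Then x = 21 + 36·3 = 129, valid modulo lcm(36, 7) = 252: x ≡ 129 (mod 252).
Verify: 129 mod 4 = 1 ✓, 129 mod 9 = 3 ✓, 129 mod 7 = 3 ✓.

x ≡ 129 (mod 252).


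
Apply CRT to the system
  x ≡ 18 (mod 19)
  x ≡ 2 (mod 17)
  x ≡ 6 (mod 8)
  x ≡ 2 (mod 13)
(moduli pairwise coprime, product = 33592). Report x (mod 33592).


Product of moduli M = 19 · 17 · 8 · 13 = 33592.
Merge one congruence at a time:
  Start: x ≡ 18 (mod 19).
  Combine with x ≡ 2 (mod 17); new modulus lcm = 323.
    Write x = 18 + 19·t and substitute into x ≡ 2 (mod 17): 19·t ≡ 2 − 18 = -16 (mod 17).
    Reduce coefficients mod 17: 2·t ≡ 1 (mod 17).
    The inverse of 2 mod 17 is 9 (since 2·9 = 18 = 1·17 + 1), so t ≡ 9·1 = 9 ≡ 9 (mod 17).
    Then x = 18 + 19·9 = 189, valid modulo lcm(19, 17) = 323: x ≡ 189 (mod 323).
  Combine with x ≡ 6 (mod 8); new modulus lcm = 2584.
    Write x = 189 + 323·t and substitute into x ≡ 6 (mod 8): 323·t ≡ 6 − 189 = -183 (mod 8).
    Reduce coefficients mod 8: 3·t ≡ 1 (mod 8).
    The inverse of 3 mod 8 is 3 (since 3·3 = 9 = 1·8 + 1), so t ≡ 3·1 = 3 ≡ 3 (mod 8).
    Then x = 189 + 323·3 = 1158, valid modulo lcm(323, 8) = 2584: x ≡ 1158 (mod 2584).
  Combine with x ≡ 2 (mod 13); new modulus lcm = 33592.
    Write x = 1158 + 2584·t and substitute into x ≡ 2 (mod 13): 2584·t ≡ 2 − 1158 = -1156 (mod 13).
    Reduce coefficients mod 13: 10·t ≡ 1 (mod 13).
    The inverse of 10 mod 13 is 4 (since 10·4 = 40 = 3·13 + 1), so t ≡ 4·1 = 4 ≡ 4 (mod 13).
    Then x = 1158 + 2584·4 = 11494, valid modulo lcm(2584, 13) = 33592: x ≡ 11494 (mod 33592).
Verify against each original: 11494 mod 19 = 18, 11494 mod 17 = 2, 11494 mod 8 = 6, 11494 mod 13 = 2.

x ≡ 11494 (mod 33592).


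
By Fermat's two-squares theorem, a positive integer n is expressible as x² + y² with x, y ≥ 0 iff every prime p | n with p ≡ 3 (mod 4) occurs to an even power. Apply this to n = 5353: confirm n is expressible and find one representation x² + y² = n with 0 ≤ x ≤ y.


Step 1: Factor n = 5353 = 53 · 101.
Step 2: Check the mod-4 condition on each prime factor: 53 ≡ 1 (mod 4), exponent 1; 101 ≡ 1 (mod 4), exponent 1.
All primes ≡ 3 (mod 4) appear to even exponent (or don't appear), so by the two-squares theorem n IS expressible as a sum of two squares.
Step 3: Build a representation. Here n = 53 · 101 is a product of primes ≡ 1 (mod 4). Each prime p ≡ 1 (mod 4) is itself a sum of two squares; find a² by testing p − a² for a perfect square:
  53: 53 − 1² = 52, 53 − 2² = 49 = 7² ⇒ 53 = 2² + 7².
  101: 101 − 1² = 100 = 10² ⇒ 101 = 1² + 10².
  Combine using the Brahmagupta–Fibonacci identity (a² + b²)(c² + d²) = (ac − bd)² + (ad + bc)² = (ac + bd)² + (ad − bc)²:
  53 · 101 = 5353: from (2² + 7²)(1² + 10²), take (2·1 − 7·10, 2·10 + 7·1) = (2 − 70, 20 + 7) = (-68, 27); dropping signs (only squares matter) gives (68, 27); check 68² + 27² = 4624 + 729 = 5353 ✓.
Step 4: Order so x ≤ y and verify: 27² + 68² = 729 + 4624 = 5353 = n. ✓

n = 5353 = 27² + 68² (one valid representation with x ≤ y).


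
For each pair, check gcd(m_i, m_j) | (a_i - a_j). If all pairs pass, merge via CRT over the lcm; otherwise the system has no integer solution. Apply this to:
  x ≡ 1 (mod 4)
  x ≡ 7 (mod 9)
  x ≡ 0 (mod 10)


Moduli 4, 9, 10 are not pairwise coprime, so CRT works modulo lcm(m_i) when all pairwise compatibility conditions hold.
Pairwise compatibility: gcd(m_i, m_j) must divide a_i - a_j for every pair.
Merge one congruence at a time:
  Start: x ≡ 1 (mod 4).
  Combine with x ≡ 7 (mod 9): gcd(4, 9) = 1; 7 - 1 = 6, which IS divisible by 1, so compatible.
    Write x = 1 + 4·t and substitute into x ≡ 7 (mod 9): 4·t ≡ 7 − 1 = 6 (mod 9).
    The inverse of 4 mod 9 is 7 (since 4·7 = 28 = 3·9 + 1), so t ≡ 7·6 = 42 ≡ 6 (mod 9).
    Then x = 1 + 4·6 = 25, valid modulo lcm(4, 9) = 36: x ≡ 25 (mod 36).
  Combine with x ≡ 0 (mod 10): gcd(36, 10) = 2, and 0 - 25 = -25 is NOT divisible by 2.
    ⇒ system is inconsistent (no integer solution).

No solution (the system is inconsistent).


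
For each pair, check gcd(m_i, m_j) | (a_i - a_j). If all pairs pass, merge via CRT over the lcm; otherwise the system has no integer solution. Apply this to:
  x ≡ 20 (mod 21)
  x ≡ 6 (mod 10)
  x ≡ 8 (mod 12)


Moduli 21, 10, 12 are not pairwise coprime, so CRT works modulo lcm(m_i) when all pairwise compatibility conditions hold.
Pairwise compatibility: gcd(m_i, m_j) must divide a_i - a_j for every pair.
Merge one congruence at a time:
  Start: x ≡ 20 (mod 21).
  Combine with x ≡ 6 (mod 10): gcd(21, 10) = 1; 6 - 20 = -14, which IS divisible by 1, so compatible.
    Write x = 20 + 21·t and substitute into x ≡ 6 (mod 10): 21·t ≡ 6 − 20 = -14 (mod 10).
    Reduce coefficients mod 10: 1·t ≡ 6 (mod 10).
    So t ≡ 6 (mod 10).
    Then x = 20 + 21·6 = 146, valid modulo lcm(21, 10) = 210: x ≡ 146 (mod 210).
  Combine with x ≡ 8 (mod 12): gcd(210, 12) = 6; 8 - 146 = -138, which IS divisible by 6, so compatible.
    Write x = 146 + 210·t and substitute into x ≡ 8 (mod 12): 210·t ≡ 8 − 146 = -138 (mod 12).
    Divide the congruence (and modulus) by g = 6: 35·t ≡ -23 (mod 2).
    Reduce coefficients mod 2: 1·t ≡ 1 (mod 2).
    So t ≡ 1 (mod 2).
    Then x = 146 + 210·1 = 356, valid modulo lcm(210, 12) = 420: x ≡ 356 (mod 420).
Verify: 356 mod 21 = 20, 356 mod 10 = 6, 356 mod 12 = 8.

x ≡ 356 (mod 420).


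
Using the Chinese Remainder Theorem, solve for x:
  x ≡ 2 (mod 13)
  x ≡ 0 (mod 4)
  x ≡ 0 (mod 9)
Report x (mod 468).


Moduli 13, 4, 9 are pairwise coprime; by CRT there is a unique solution modulo M = 13 · 4 · 9 = 468.
Solve pairwise, accumulating the modulus:
  Start with x ≡ 2 (mod 13).
  Combine with x ≡ 0 (mod 4): since gcd(13, 4) = 1, we get a unique residue mod 52.
    Write x = 2 + 13·t and substitute into x ≡ 0 (mod 4): 13·t ≡ 0 − 2 = -2 (mod 4).
    Reduce coefficients mod 4: 1·t ≡ 2 (mod 4).
    So t ≡ 2 (mod 4).
    Then x = 2 + 13·2 = 28, valid modulo lcm(13, 4) = 52: x ≡ 28 (mod 52).
  Combine with x ≡ 0 (mod 9): since gcd(52, 9) = 1, we get a unique residue mod 468.
    Write x = 28 + 52·t and substitute into x ≡ 0 (mod 9): 52·t ≡ 0 − 28 = -28 (mod 9).
    Reduce coefficients mod 9: 7·t ≡ 8 (mod 9).
    The inverse of 7 mod 9 is 4 (since 7·4 = 28 = 3·9 + 1), so t ≡ 4·8 = 32 ≡ 5 (mod 9).
    Then x = 28 + 52·5 = 288, valid modulo lcm(52, 9) = 468: x ≡ 288 (mod 468).
Verify: 288 mod 13 = 2 ✓, 288 mod 4 = 0 ✓, 288 mod 9 = 0 ✓.

x ≡ 288 (mod 468).


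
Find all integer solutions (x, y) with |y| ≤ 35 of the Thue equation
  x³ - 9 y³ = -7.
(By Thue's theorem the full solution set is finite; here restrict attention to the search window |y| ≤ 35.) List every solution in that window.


The equation is x³ - 9y³ = -7. For fixed y, x³ = 9·y³ − 7, so a solution requires the RHS to be a perfect cube.
Strategy: iterate y from -35 to 35, compute RHS = 9·y³ − 7, and check whether it is a (positive or negative) perfect cube.
Check small values of y:
  y = 0: RHS = -7 is not a perfect cube.
  y = 1: RHS = 2 is not a perfect cube.
  y = -1: RHS = -16 is not a perfect cube.
  y = 2: RHS = 65 is not a perfect cube.
  y = -2: RHS = -79 is not a perfect cube.
  y = 3: RHS = 236 is not a perfect cube.
  y = -3: RHS = -250 is not a perfect cube.
Continuing the search up to |y| = 35 finds no solutions either.
No (x, y) in the scanned range satisfies the equation.

No integer solutions with |y| ≤ 35.


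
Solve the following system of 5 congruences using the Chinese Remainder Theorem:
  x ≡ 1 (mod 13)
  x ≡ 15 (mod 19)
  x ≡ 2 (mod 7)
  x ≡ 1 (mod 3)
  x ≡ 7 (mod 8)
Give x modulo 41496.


Product of moduli M = 13 · 19 · 7 · 3 · 8 = 41496.
Merge one congruence at a time:
  Start: x ≡ 1 (mod 13).
  Combine with x ≡ 15 (mod 19); new modulus lcm = 247.
    Write x = 1 + 13·t and substitute into x ≡ 15 (mod 19): 13·t ≡ 15 − 1 = 14 (mod 19).
    The inverse of 13 mod 19 is 3 (since 13·3 = 39 = 2·19 + 1), so t ≡ 3·14 = 42 ≡ 4 (mod 19).
    Then x = 1 + 13·4 = 53, valid modulo lcm(13, 19) = 247: x ≡ 53 (mod 247).
  Combine with x ≡ 2 (mod 7); new modulus lcm = 1729.
    Write x = 53 + 247·t and substitute into x ≡ 2 (mod 7): 247·t ≡ 2 − 53 = -51 (mod 7).
    Reduce coefficients mod 7: 2·t ≡ 5 (mod 7).
    The inverse of 2 mod 7 is 4 (since 2·4 = 8 = 1·7 + 1), so t ≡ 4·5 = 20 ≡ 6 (mod 7).
    Then x = 53 + 247·6 = 1535, valid modulo lcm(247, 7) = 1729: x ≡ 1535 (mod 1729).
  Combine with x ≡ 1 (mod 3); new modulus lcm = 5187.
    Write x = 1535 + 1729·t and substitute into x ≡ 1 (mod 3): 1729·t ≡ 1 − 1535 = -1534 (mod 3).
    Reduce coefficients mod 3: 1·t ≡ 2 (mod 3).
    So t ≡ 2 (mod 3).
    Then x = 1535 + 1729·2 = 4993, valid modulo lcm(1729, 3) = 5187: x ≡ 4993 (mod 5187).
  Combine with x ≡ 7 (mod 8); new modulus lcm = 41496.
    Write x = 4993 + 5187·t and substitute into x ≡ 7 (mod 8): 5187·t ≡ 7 − 4993 = -4986 (mod 8).
    Reduce coefficients mod 8: 3·t ≡ 6 (mod 8).
    The inverse of 3 mod 8 is 3 (since 3·3 = 9 = 1·8 + 1), so t ≡ 3·6 = 18 ≡ 2 (mod 8).
    Then x = 4993 + 5187·2 = 15367, valid modulo lcm(5187, 8) = 41496: x ≡ 15367 (mod 41496).
Verify against each original: 15367 mod 13 = 1, 15367 mod 19 = 15, 15367 mod 7 = 2, 15367 mod 3 = 1, 15367 mod 8 = 7.

x ≡ 15367 (mod 41496).


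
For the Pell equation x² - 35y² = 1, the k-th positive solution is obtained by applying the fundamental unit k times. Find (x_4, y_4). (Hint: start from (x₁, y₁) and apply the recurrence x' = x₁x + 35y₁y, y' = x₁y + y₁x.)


Step 1: Find the fundamental solution (x₁, y₁) of x² - 35y² = 1.
  Expand √35 as a continued fraction. a₀ = ⌊√35⌋ = 5; iterate m_{k+1} = d_k·a_k − m_k, d_{k+1} = (35 − m_{k+1}²)/d_k, a_{k+1} = ⌊(a₀ + m_{k+1})/d_{k+1}⌋ (starting m₀ = 0, d₀ = 1), with convergents p_k = a_k·p_{k-1} + p_{k-2}, q_k = a_k·q_{k-1} + q_{k-2} (p₋₁ = 1, q₋₁ = 0):
  k = 0: a₀ = 5; p₀/q₀ = 5/1; p₀² − 35·q₀² = 25 − 35 = -10.
  k = 1: m = 5, d = 10, a = ⌊(5 + 5)/10⌋ = 1; p/q = (1·5 + 1)/(1·1 + 0) = 6/1; p² − 35·q² = 36 − 35 = 1.
  The first convergent with p² − 35·q² = 1 gives the fundamental solution (x₁, y₁) = (6, 1).
Step 2: Apply the recurrence (x_{n+1}, y_{n+1}) = (x₁x_n + 35y₁y_n, x₁y_n + y₁x_n) repeatedly.
  From (x_1, y_1) = (6, 1): x_2 = 6·6 + 35·1·1 = 71; y_2 = 6·1 + 1·6 = 12.
  From (x_2, y_2) = (71, 12): x_3 = 6·71 + 35·1·12 = 846; y_3 = 6·12 + 1·71 = 143.
  From (x_3, y_3) = (846, 143): x_4 = 6·846 + 35·1·143 = 10081; y_4 = 6·143 + 1·846 = 1704.
Step 3: Verify x_4² - 35·y_4² = 101626561 - 101626560 = 1 (should be 1). ✓

(x_1, y_1) = (6, 1); (x_4, y_4) = (10081, 1704).


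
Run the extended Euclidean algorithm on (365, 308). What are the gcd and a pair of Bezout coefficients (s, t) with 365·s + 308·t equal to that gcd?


Euclidean algorithm on (365, 308) — divide until remainder is 0:
  365 = 1 · 308 + 57
  308 = 5 · 57 + 23
  57 = 2 · 23 + 11
  23 = 2 · 11 + 1
  11 = 11 · 1 + 0
gcd(365, 308) = 1.
Track Bezout coefficients alongside the remainders: start with r₀ = 365 = a·1 + b·0 (s = 1, t = 0) and r₁ = 308 = a·0 + b·1 (s = 0, t = 1); each new remainder r_{k+1} = r_{k-1} − q_k·r_k inherits s_{k+1} = s_{k-1} − q_k·s_k, t_{k+1} = t_{k-1} − q_k·t_k, so r_k = a·s_k + b·t_k at every step:
  q = 1: r = 57, s = 1 − 1·0 = 1, t = 0 − 1·1 = -1  (check: 365·1 + 308·(-1) = 57)
  q = 5: r = 23, s = 0 − 5·1 = -5, t = 1 − 5·(-1) = 6  (check: 365·(-5) + 308·6 = 23)
  q = 2: r = 11, s = 1 − 2·(-5) = 11, t = -1 − 2·6 = -13  (check: 365·11 + 308·(-13) = 11)
  q = 2: r = 1, s = -5 − 2·11 = -27, t = 6 − 2·(-13) = 32  (check: 365·(-27) + 308·32 = 1)
The row with r = 1 (the gcd) gives the Bezout coefficients s = -27, t = 32.
Result: 365 · (-27) + 308 · (32) = 1.

gcd(365, 308) = 1; s = -27, t = 32 (check: 365·(-27) + 308·32 = 1).
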